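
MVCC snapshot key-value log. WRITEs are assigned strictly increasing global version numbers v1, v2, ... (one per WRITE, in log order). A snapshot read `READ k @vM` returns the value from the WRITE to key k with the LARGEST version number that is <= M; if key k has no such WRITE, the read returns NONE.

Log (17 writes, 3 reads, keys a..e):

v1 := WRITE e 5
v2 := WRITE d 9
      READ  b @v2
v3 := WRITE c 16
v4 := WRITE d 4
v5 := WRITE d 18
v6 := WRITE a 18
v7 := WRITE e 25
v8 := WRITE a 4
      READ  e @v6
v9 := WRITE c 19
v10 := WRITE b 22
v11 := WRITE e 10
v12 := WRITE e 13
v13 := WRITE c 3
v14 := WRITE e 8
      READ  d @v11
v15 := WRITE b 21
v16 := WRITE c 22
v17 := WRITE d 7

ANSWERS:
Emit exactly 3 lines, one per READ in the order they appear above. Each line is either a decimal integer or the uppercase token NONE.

Answer: NONE
5
18

Derivation:
v1: WRITE e=5  (e history now [(1, 5)])
v2: WRITE d=9  (d history now [(2, 9)])
READ b @v2: history=[] -> no version <= 2 -> NONE
v3: WRITE c=16  (c history now [(3, 16)])
v4: WRITE d=4  (d history now [(2, 9), (4, 4)])
v5: WRITE d=18  (d history now [(2, 9), (4, 4), (5, 18)])
v6: WRITE a=18  (a history now [(6, 18)])
v7: WRITE e=25  (e history now [(1, 5), (7, 25)])
v8: WRITE a=4  (a history now [(6, 18), (8, 4)])
READ e @v6: history=[(1, 5), (7, 25)] -> pick v1 -> 5
v9: WRITE c=19  (c history now [(3, 16), (9, 19)])
v10: WRITE b=22  (b history now [(10, 22)])
v11: WRITE e=10  (e history now [(1, 5), (7, 25), (11, 10)])
v12: WRITE e=13  (e history now [(1, 5), (7, 25), (11, 10), (12, 13)])
v13: WRITE c=3  (c history now [(3, 16), (9, 19), (13, 3)])
v14: WRITE e=8  (e history now [(1, 5), (7, 25), (11, 10), (12, 13), (14, 8)])
READ d @v11: history=[(2, 9), (4, 4), (5, 18)] -> pick v5 -> 18
v15: WRITE b=21  (b history now [(10, 22), (15, 21)])
v16: WRITE c=22  (c history now [(3, 16), (9, 19), (13, 3), (16, 22)])
v17: WRITE d=7  (d history now [(2, 9), (4, 4), (5, 18), (17, 7)])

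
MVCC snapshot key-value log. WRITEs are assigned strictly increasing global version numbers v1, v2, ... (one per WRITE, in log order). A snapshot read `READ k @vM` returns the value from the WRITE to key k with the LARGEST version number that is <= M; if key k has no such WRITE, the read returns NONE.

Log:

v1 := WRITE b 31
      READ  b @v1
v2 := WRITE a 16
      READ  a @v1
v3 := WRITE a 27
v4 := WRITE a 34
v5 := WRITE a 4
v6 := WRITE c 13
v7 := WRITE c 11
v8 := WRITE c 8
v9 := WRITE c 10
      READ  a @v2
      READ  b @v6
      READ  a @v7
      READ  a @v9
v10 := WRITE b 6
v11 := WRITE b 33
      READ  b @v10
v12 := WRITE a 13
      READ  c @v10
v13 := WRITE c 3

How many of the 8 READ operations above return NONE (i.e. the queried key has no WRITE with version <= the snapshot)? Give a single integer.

v1: WRITE b=31  (b history now [(1, 31)])
READ b @v1: history=[(1, 31)] -> pick v1 -> 31
v2: WRITE a=16  (a history now [(2, 16)])
READ a @v1: history=[(2, 16)] -> no version <= 1 -> NONE
v3: WRITE a=27  (a history now [(2, 16), (3, 27)])
v4: WRITE a=34  (a history now [(2, 16), (3, 27), (4, 34)])
v5: WRITE a=4  (a history now [(2, 16), (3, 27), (4, 34), (5, 4)])
v6: WRITE c=13  (c history now [(6, 13)])
v7: WRITE c=11  (c history now [(6, 13), (7, 11)])
v8: WRITE c=8  (c history now [(6, 13), (7, 11), (8, 8)])
v9: WRITE c=10  (c history now [(6, 13), (7, 11), (8, 8), (9, 10)])
READ a @v2: history=[(2, 16), (3, 27), (4, 34), (5, 4)] -> pick v2 -> 16
READ b @v6: history=[(1, 31)] -> pick v1 -> 31
READ a @v7: history=[(2, 16), (3, 27), (4, 34), (5, 4)] -> pick v5 -> 4
READ a @v9: history=[(2, 16), (3, 27), (4, 34), (5, 4)] -> pick v5 -> 4
v10: WRITE b=6  (b history now [(1, 31), (10, 6)])
v11: WRITE b=33  (b history now [(1, 31), (10, 6), (11, 33)])
READ b @v10: history=[(1, 31), (10, 6), (11, 33)] -> pick v10 -> 6
v12: WRITE a=13  (a history now [(2, 16), (3, 27), (4, 34), (5, 4), (12, 13)])
READ c @v10: history=[(6, 13), (7, 11), (8, 8), (9, 10)] -> pick v9 -> 10
v13: WRITE c=3  (c history now [(6, 13), (7, 11), (8, 8), (9, 10), (13, 3)])
Read results in order: ['31', 'NONE', '16', '31', '4', '4', '6', '10']
NONE count = 1

Answer: 1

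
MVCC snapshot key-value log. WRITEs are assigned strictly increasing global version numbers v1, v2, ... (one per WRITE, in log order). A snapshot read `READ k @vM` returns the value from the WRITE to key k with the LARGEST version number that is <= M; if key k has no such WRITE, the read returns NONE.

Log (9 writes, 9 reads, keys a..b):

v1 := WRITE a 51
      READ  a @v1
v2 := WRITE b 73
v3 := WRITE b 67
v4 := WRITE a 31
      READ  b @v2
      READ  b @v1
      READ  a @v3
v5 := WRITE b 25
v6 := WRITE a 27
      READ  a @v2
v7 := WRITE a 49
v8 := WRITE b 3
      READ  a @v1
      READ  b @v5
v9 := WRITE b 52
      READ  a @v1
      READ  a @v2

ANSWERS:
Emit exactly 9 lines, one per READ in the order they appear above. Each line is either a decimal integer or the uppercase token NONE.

v1: WRITE a=51  (a history now [(1, 51)])
READ a @v1: history=[(1, 51)] -> pick v1 -> 51
v2: WRITE b=73  (b history now [(2, 73)])
v3: WRITE b=67  (b history now [(2, 73), (3, 67)])
v4: WRITE a=31  (a history now [(1, 51), (4, 31)])
READ b @v2: history=[(2, 73), (3, 67)] -> pick v2 -> 73
READ b @v1: history=[(2, 73), (3, 67)] -> no version <= 1 -> NONE
READ a @v3: history=[(1, 51), (4, 31)] -> pick v1 -> 51
v5: WRITE b=25  (b history now [(2, 73), (3, 67), (5, 25)])
v6: WRITE a=27  (a history now [(1, 51), (4, 31), (6, 27)])
READ a @v2: history=[(1, 51), (4, 31), (6, 27)] -> pick v1 -> 51
v7: WRITE a=49  (a history now [(1, 51), (4, 31), (6, 27), (7, 49)])
v8: WRITE b=3  (b history now [(2, 73), (3, 67), (5, 25), (8, 3)])
READ a @v1: history=[(1, 51), (4, 31), (6, 27), (7, 49)] -> pick v1 -> 51
READ b @v5: history=[(2, 73), (3, 67), (5, 25), (8, 3)] -> pick v5 -> 25
v9: WRITE b=52  (b history now [(2, 73), (3, 67), (5, 25), (8, 3), (9, 52)])
READ a @v1: history=[(1, 51), (4, 31), (6, 27), (7, 49)] -> pick v1 -> 51
READ a @v2: history=[(1, 51), (4, 31), (6, 27), (7, 49)] -> pick v1 -> 51

Answer: 51
73
NONE
51
51
51
25
51
51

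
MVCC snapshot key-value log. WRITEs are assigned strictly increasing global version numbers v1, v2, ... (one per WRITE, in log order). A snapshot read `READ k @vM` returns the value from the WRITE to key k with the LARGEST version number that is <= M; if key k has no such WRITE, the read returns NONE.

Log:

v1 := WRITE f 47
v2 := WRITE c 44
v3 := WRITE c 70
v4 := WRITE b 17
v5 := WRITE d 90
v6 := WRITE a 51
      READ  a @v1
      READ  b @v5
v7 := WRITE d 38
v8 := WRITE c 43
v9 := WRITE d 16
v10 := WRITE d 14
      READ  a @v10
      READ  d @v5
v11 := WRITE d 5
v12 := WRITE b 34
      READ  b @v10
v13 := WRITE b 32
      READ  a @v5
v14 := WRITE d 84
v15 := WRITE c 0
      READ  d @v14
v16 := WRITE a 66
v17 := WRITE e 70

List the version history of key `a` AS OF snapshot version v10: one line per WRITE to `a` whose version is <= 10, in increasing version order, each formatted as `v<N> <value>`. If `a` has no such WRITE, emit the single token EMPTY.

Scan writes for key=a with version <= 10:
  v1 WRITE f 47 -> skip
  v2 WRITE c 44 -> skip
  v3 WRITE c 70 -> skip
  v4 WRITE b 17 -> skip
  v5 WRITE d 90 -> skip
  v6 WRITE a 51 -> keep
  v7 WRITE d 38 -> skip
  v8 WRITE c 43 -> skip
  v9 WRITE d 16 -> skip
  v10 WRITE d 14 -> skip
  v11 WRITE d 5 -> skip
  v12 WRITE b 34 -> skip
  v13 WRITE b 32 -> skip
  v14 WRITE d 84 -> skip
  v15 WRITE c 0 -> skip
  v16 WRITE a 66 -> drop (> snap)
  v17 WRITE e 70 -> skip
Collected: [(6, 51)]

Answer: v6 51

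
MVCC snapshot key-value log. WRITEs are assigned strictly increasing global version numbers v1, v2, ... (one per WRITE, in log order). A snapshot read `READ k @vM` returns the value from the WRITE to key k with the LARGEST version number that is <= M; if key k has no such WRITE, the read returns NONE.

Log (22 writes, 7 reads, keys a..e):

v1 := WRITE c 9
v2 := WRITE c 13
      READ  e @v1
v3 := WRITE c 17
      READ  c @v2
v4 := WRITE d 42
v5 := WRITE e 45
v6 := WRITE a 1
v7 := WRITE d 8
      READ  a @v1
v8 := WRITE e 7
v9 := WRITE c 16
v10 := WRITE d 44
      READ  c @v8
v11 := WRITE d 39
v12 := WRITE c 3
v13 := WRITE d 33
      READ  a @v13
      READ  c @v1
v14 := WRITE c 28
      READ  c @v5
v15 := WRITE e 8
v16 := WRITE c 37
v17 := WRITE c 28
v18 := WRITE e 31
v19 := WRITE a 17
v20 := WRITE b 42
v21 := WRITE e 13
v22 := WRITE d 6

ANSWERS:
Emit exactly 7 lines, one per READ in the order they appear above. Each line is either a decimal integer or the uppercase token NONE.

Answer: NONE
13
NONE
17
1
9
17

Derivation:
v1: WRITE c=9  (c history now [(1, 9)])
v2: WRITE c=13  (c history now [(1, 9), (2, 13)])
READ e @v1: history=[] -> no version <= 1 -> NONE
v3: WRITE c=17  (c history now [(1, 9), (2, 13), (3, 17)])
READ c @v2: history=[(1, 9), (2, 13), (3, 17)] -> pick v2 -> 13
v4: WRITE d=42  (d history now [(4, 42)])
v5: WRITE e=45  (e history now [(5, 45)])
v6: WRITE a=1  (a history now [(6, 1)])
v7: WRITE d=8  (d history now [(4, 42), (7, 8)])
READ a @v1: history=[(6, 1)] -> no version <= 1 -> NONE
v8: WRITE e=7  (e history now [(5, 45), (8, 7)])
v9: WRITE c=16  (c history now [(1, 9), (2, 13), (3, 17), (9, 16)])
v10: WRITE d=44  (d history now [(4, 42), (7, 8), (10, 44)])
READ c @v8: history=[(1, 9), (2, 13), (3, 17), (9, 16)] -> pick v3 -> 17
v11: WRITE d=39  (d history now [(4, 42), (7, 8), (10, 44), (11, 39)])
v12: WRITE c=3  (c history now [(1, 9), (2, 13), (3, 17), (9, 16), (12, 3)])
v13: WRITE d=33  (d history now [(4, 42), (7, 8), (10, 44), (11, 39), (13, 33)])
READ a @v13: history=[(6, 1)] -> pick v6 -> 1
READ c @v1: history=[(1, 9), (2, 13), (3, 17), (9, 16), (12, 3)] -> pick v1 -> 9
v14: WRITE c=28  (c history now [(1, 9), (2, 13), (3, 17), (9, 16), (12, 3), (14, 28)])
READ c @v5: history=[(1, 9), (2, 13), (3, 17), (9, 16), (12, 3), (14, 28)] -> pick v3 -> 17
v15: WRITE e=8  (e history now [(5, 45), (8, 7), (15, 8)])
v16: WRITE c=37  (c history now [(1, 9), (2, 13), (3, 17), (9, 16), (12, 3), (14, 28), (16, 37)])
v17: WRITE c=28  (c history now [(1, 9), (2, 13), (3, 17), (9, 16), (12, 3), (14, 28), (16, 37), (17, 28)])
v18: WRITE e=31  (e history now [(5, 45), (8, 7), (15, 8), (18, 31)])
v19: WRITE a=17  (a history now [(6, 1), (19, 17)])
v20: WRITE b=42  (b history now [(20, 42)])
v21: WRITE e=13  (e history now [(5, 45), (8, 7), (15, 8), (18, 31), (21, 13)])
v22: WRITE d=6  (d history now [(4, 42), (7, 8), (10, 44), (11, 39), (13, 33), (22, 6)])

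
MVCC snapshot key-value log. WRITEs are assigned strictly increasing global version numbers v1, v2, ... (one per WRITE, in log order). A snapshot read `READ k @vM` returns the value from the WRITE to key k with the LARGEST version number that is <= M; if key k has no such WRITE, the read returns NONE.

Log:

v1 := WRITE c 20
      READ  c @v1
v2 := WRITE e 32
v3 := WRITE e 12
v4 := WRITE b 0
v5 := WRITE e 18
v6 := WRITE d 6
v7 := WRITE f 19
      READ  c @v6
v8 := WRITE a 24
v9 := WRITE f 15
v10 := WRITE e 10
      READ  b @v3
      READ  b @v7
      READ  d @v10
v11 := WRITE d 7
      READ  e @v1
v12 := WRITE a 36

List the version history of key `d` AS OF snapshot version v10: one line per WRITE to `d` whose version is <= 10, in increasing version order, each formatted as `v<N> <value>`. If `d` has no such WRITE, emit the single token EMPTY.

Answer: v6 6

Derivation:
Scan writes for key=d with version <= 10:
  v1 WRITE c 20 -> skip
  v2 WRITE e 32 -> skip
  v3 WRITE e 12 -> skip
  v4 WRITE b 0 -> skip
  v5 WRITE e 18 -> skip
  v6 WRITE d 6 -> keep
  v7 WRITE f 19 -> skip
  v8 WRITE a 24 -> skip
  v9 WRITE f 15 -> skip
  v10 WRITE e 10 -> skip
  v11 WRITE d 7 -> drop (> snap)
  v12 WRITE a 36 -> skip
Collected: [(6, 6)]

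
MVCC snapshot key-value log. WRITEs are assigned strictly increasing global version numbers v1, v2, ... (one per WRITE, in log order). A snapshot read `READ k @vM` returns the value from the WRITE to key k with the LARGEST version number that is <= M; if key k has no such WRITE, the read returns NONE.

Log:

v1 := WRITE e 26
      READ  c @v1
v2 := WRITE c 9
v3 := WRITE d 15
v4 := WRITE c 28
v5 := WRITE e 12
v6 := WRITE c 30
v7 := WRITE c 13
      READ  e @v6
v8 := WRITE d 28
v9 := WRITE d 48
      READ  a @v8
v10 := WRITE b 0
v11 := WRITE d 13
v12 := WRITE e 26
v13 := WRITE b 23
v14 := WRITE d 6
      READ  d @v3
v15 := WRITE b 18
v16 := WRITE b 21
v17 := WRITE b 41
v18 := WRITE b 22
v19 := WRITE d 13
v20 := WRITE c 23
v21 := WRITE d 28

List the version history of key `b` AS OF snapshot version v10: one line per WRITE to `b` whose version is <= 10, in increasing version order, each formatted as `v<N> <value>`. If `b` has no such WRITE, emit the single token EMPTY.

Answer: v10 0

Derivation:
Scan writes for key=b with version <= 10:
  v1 WRITE e 26 -> skip
  v2 WRITE c 9 -> skip
  v3 WRITE d 15 -> skip
  v4 WRITE c 28 -> skip
  v5 WRITE e 12 -> skip
  v6 WRITE c 30 -> skip
  v7 WRITE c 13 -> skip
  v8 WRITE d 28 -> skip
  v9 WRITE d 48 -> skip
  v10 WRITE b 0 -> keep
  v11 WRITE d 13 -> skip
  v12 WRITE e 26 -> skip
  v13 WRITE b 23 -> drop (> snap)
  v14 WRITE d 6 -> skip
  v15 WRITE b 18 -> drop (> snap)
  v16 WRITE b 21 -> drop (> snap)
  v17 WRITE b 41 -> drop (> snap)
  v18 WRITE b 22 -> drop (> snap)
  v19 WRITE d 13 -> skip
  v20 WRITE c 23 -> skip
  v21 WRITE d 28 -> skip
Collected: [(10, 0)]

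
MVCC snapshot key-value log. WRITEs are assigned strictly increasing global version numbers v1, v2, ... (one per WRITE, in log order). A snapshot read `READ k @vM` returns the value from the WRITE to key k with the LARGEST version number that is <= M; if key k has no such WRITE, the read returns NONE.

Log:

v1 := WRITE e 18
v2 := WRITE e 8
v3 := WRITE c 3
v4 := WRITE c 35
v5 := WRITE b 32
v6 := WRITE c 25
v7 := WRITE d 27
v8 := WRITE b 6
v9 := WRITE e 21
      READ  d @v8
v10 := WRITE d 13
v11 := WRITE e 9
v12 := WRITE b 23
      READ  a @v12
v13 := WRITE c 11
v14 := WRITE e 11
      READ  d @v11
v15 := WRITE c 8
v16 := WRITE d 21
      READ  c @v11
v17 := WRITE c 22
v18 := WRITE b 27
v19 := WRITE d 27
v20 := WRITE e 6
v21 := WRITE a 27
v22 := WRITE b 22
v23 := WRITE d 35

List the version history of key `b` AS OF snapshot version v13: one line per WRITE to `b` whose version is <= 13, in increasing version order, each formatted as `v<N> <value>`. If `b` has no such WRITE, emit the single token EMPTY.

Answer: v5 32
v8 6
v12 23

Derivation:
Scan writes for key=b with version <= 13:
  v1 WRITE e 18 -> skip
  v2 WRITE e 8 -> skip
  v3 WRITE c 3 -> skip
  v4 WRITE c 35 -> skip
  v5 WRITE b 32 -> keep
  v6 WRITE c 25 -> skip
  v7 WRITE d 27 -> skip
  v8 WRITE b 6 -> keep
  v9 WRITE e 21 -> skip
  v10 WRITE d 13 -> skip
  v11 WRITE e 9 -> skip
  v12 WRITE b 23 -> keep
  v13 WRITE c 11 -> skip
  v14 WRITE e 11 -> skip
  v15 WRITE c 8 -> skip
  v16 WRITE d 21 -> skip
  v17 WRITE c 22 -> skip
  v18 WRITE b 27 -> drop (> snap)
  v19 WRITE d 27 -> skip
  v20 WRITE e 6 -> skip
  v21 WRITE a 27 -> skip
  v22 WRITE b 22 -> drop (> snap)
  v23 WRITE d 35 -> skip
Collected: [(5, 32), (8, 6), (12, 23)]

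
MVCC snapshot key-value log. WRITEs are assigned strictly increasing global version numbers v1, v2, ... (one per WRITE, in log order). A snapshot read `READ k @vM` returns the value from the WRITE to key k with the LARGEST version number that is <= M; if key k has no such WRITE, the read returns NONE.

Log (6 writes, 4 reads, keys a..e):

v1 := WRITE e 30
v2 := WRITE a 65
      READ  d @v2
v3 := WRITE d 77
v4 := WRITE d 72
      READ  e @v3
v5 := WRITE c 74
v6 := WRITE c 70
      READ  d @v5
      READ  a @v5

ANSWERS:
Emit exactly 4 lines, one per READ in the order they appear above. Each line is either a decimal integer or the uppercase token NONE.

Answer: NONE
30
72
65

Derivation:
v1: WRITE e=30  (e history now [(1, 30)])
v2: WRITE a=65  (a history now [(2, 65)])
READ d @v2: history=[] -> no version <= 2 -> NONE
v3: WRITE d=77  (d history now [(3, 77)])
v4: WRITE d=72  (d history now [(3, 77), (4, 72)])
READ e @v3: history=[(1, 30)] -> pick v1 -> 30
v5: WRITE c=74  (c history now [(5, 74)])
v6: WRITE c=70  (c history now [(5, 74), (6, 70)])
READ d @v5: history=[(3, 77), (4, 72)] -> pick v4 -> 72
READ a @v5: history=[(2, 65)] -> pick v2 -> 65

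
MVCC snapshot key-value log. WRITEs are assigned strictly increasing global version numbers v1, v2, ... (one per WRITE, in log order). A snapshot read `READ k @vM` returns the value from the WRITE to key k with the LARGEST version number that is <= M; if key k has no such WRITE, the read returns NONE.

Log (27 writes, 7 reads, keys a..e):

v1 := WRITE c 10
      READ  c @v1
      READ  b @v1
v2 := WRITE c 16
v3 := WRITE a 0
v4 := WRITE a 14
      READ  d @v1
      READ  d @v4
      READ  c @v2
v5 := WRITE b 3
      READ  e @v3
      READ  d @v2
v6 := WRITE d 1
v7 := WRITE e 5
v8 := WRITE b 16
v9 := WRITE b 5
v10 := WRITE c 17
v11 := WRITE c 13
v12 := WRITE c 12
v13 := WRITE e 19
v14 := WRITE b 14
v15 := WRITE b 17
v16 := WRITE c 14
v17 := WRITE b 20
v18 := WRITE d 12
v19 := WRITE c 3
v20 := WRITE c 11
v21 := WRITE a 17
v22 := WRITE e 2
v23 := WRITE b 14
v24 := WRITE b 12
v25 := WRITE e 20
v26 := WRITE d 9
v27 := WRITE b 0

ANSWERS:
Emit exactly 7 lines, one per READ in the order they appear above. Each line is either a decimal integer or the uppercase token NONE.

v1: WRITE c=10  (c history now [(1, 10)])
READ c @v1: history=[(1, 10)] -> pick v1 -> 10
READ b @v1: history=[] -> no version <= 1 -> NONE
v2: WRITE c=16  (c history now [(1, 10), (2, 16)])
v3: WRITE a=0  (a history now [(3, 0)])
v4: WRITE a=14  (a history now [(3, 0), (4, 14)])
READ d @v1: history=[] -> no version <= 1 -> NONE
READ d @v4: history=[] -> no version <= 4 -> NONE
READ c @v2: history=[(1, 10), (2, 16)] -> pick v2 -> 16
v5: WRITE b=3  (b history now [(5, 3)])
READ e @v3: history=[] -> no version <= 3 -> NONE
READ d @v2: history=[] -> no version <= 2 -> NONE
v6: WRITE d=1  (d history now [(6, 1)])
v7: WRITE e=5  (e history now [(7, 5)])
v8: WRITE b=16  (b history now [(5, 3), (8, 16)])
v9: WRITE b=5  (b history now [(5, 3), (8, 16), (9, 5)])
v10: WRITE c=17  (c history now [(1, 10), (2, 16), (10, 17)])
v11: WRITE c=13  (c history now [(1, 10), (2, 16), (10, 17), (11, 13)])
v12: WRITE c=12  (c history now [(1, 10), (2, 16), (10, 17), (11, 13), (12, 12)])
v13: WRITE e=19  (e history now [(7, 5), (13, 19)])
v14: WRITE b=14  (b history now [(5, 3), (8, 16), (9, 5), (14, 14)])
v15: WRITE b=17  (b history now [(5, 3), (8, 16), (9, 5), (14, 14), (15, 17)])
v16: WRITE c=14  (c history now [(1, 10), (2, 16), (10, 17), (11, 13), (12, 12), (16, 14)])
v17: WRITE b=20  (b history now [(5, 3), (8, 16), (9, 5), (14, 14), (15, 17), (17, 20)])
v18: WRITE d=12  (d history now [(6, 1), (18, 12)])
v19: WRITE c=3  (c history now [(1, 10), (2, 16), (10, 17), (11, 13), (12, 12), (16, 14), (19, 3)])
v20: WRITE c=11  (c history now [(1, 10), (2, 16), (10, 17), (11, 13), (12, 12), (16, 14), (19, 3), (20, 11)])
v21: WRITE a=17  (a history now [(3, 0), (4, 14), (21, 17)])
v22: WRITE e=2  (e history now [(7, 5), (13, 19), (22, 2)])
v23: WRITE b=14  (b history now [(5, 3), (8, 16), (9, 5), (14, 14), (15, 17), (17, 20), (23, 14)])
v24: WRITE b=12  (b history now [(5, 3), (8, 16), (9, 5), (14, 14), (15, 17), (17, 20), (23, 14), (24, 12)])
v25: WRITE e=20  (e history now [(7, 5), (13, 19), (22, 2), (25, 20)])
v26: WRITE d=9  (d history now [(6, 1), (18, 12), (26, 9)])
v27: WRITE b=0  (b history now [(5, 3), (8, 16), (9, 5), (14, 14), (15, 17), (17, 20), (23, 14), (24, 12), (27, 0)])

Answer: 10
NONE
NONE
NONE
16
NONE
NONE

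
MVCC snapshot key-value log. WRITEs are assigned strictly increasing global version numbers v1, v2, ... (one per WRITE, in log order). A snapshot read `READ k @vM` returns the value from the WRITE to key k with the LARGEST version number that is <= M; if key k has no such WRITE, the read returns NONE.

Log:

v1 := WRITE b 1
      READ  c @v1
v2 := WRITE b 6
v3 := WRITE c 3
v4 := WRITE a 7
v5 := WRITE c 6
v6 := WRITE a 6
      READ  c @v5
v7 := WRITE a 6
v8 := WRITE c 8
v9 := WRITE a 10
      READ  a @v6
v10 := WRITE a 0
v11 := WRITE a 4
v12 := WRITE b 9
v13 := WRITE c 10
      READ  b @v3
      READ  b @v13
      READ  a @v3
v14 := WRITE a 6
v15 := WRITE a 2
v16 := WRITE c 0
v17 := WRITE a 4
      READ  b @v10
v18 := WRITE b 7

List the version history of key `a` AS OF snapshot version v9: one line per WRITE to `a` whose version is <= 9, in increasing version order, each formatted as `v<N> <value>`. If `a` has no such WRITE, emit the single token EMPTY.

Scan writes for key=a with version <= 9:
  v1 WRITE b 1 -> skip
  v2 WRITE b 6 -> skip
  v3 WRITE c 3 -> skip
  v4 WRITE a 7 -> keep
  v5 WRITE c 6 -> skip
  v6 WRITE a 6 -> keep
  v7 WRITE a 6 -> keep
  v8 WRITE c 8 -> skip
  v9 WRITE a 10 -> keep
  v10 WRITE a 0 -> drop (> snap)
  v11 WRITE a 4 -> drop (> snap)
  v12 WRITE b 9 -> skip
  v13 WRITE c 10 -> skip
  v14 WRITE a 6 -> drop (> snap)
  v15 WRITE a 2 -> drop (> snap)
  v16 WRITE c 0 -> skip
  v17 WRITE a 4 -> drop (> snap)
  v18 WRITE b 7 -> skip
Collected: [(4, 7), (6, 6), (7, 6), (9, 10)]

Answer: v4 7
v6 6
v7 6
v9 10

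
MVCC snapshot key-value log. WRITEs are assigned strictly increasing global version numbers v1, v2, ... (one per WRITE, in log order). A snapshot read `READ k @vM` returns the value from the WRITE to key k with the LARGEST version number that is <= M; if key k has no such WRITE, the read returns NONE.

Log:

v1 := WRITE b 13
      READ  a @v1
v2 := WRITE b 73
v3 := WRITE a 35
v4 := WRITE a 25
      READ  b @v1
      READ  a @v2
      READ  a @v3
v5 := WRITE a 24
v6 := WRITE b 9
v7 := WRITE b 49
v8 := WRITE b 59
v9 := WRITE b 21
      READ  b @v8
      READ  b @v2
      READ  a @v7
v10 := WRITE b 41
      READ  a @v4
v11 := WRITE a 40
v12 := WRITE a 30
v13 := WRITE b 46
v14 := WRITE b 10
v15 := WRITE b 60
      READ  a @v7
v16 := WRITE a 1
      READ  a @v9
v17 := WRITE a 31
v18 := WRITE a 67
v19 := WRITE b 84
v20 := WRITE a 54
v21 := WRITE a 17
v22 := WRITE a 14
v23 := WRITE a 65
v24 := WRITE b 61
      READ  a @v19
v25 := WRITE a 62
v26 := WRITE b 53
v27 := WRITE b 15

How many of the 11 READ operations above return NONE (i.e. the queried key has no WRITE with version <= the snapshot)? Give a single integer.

v1: WRITE b=13  (b history now [(1, 13)])
READ a @v1: history=[] -> no version <= 1 -> NONE
v2: WRITE b=73  (b history now [(1, 13), (2, 73)])
v3: WRITE a=35  (a history now [(3, 35)])
v4: WRITE a=25  (a history now [(3, 35), (4, 25)])
READ b @v1: history=[(1, 13), (2, 73)] -> pick v1 -> 13
READ a @v2: history=[(3, 35), (4, 25)] -> no version <= 2 -> NONE
READ a @v3: history=[(3, 35), (4, 25)] -> pick v3 -> 35
v5: WRITE a=24  (a history now [(3, 35), (4, 25), (5, 24)])
v6: WRITE b=9  (b history now [(1, 13), (2, 73), (6, 9)])
v7: WRITE b=49  (b history now [(1, 13), (2, 73), (6, 9), (7, 49)])
v8: WRITE b=59  (b history now [(1, 13), (2, 73), (6, 9), (7, 49), (8, 59)])
v9: WRITE b=21  (b history now [(1, 13), (2, 73), (6, 9), (7, 49), (8, 59), (9, 21)])
READ b @v8: history=[(1, 13), (2, 73), (6, 9), (7, 49), (8, 59), (9, 21)] -> pick v8 -> 59
READ b @v2: history=[(1, 13), (2, 73), (6, 9), (7, 49), (8, 59), (9, 21)] -> pick v2 -> 73
READ a @v7: history=[(3, 35), (4, 25), (5, 24)] -> pick v5 -> 24
v10: WRITE b=41  (b history now [(1, 13), (2, 73), (6, 9), (7, 49), (8, 59), (9, 21), (10, 41)])
READ a @v4: history=[(3, 35), (4, 25), (5, 24)] -> pick v4 -> 25
v11: WRITE a=40  (a history now [(3, 35), (4, 25), (5, 24), (11, 40)])
v12: WRITE a=30  (a history now [(3, 35), (4, 25), (5, 24), (11, 40), (12, 30)])
v13: WRITE b=46  (b history now [(1, 13), (2, 73), (6, 9), (7, 49), (8, 59), (9, 21), (10, 41), (13, 46)])
v14: WRITE b=10  (b history now [(1, 13), (2, 73), (6, 9), (7, 49), (8, 59), (9, 21), (10, 41), (13, 46), (14, 10)])
v15: WRITE b=60  (b history now [(1, 13), (2, 73), (6, 9), (7, 49), (8, 59), (9, 21), (10, 41), (13, 46), (14, 10), (15, 60)])
READ a @v7: history=[(3, 35), (4, 25), (5, 24), (11, 40), (12, 30)] -> pick v5 -> 24
v16: WRITE a=1  (a history now [(3, 35), (4, 25), (5, 24), (11, 40), (12, 30), (16, 1)])
READ a @v9: history=[(3, 35), (4, 25), (5, 24), (11, 40), (12, 30), (16, 1)] -> pick v5 -> 24
v17: WRITE a=31  (a history now [(3, 35), (4, 25), (5, 24), (11, 40), (12, 30), (16, 1), (17, 31)])
v18: WRITE a=67  (a history now [(3, 35), (4, 25), (5, 24), (11, 40), (12, 30), (16, 1), (17, 31), (18, 67)])
v19: WRITE b=84  (b history now [(1, 13), (2, 73), (6, 9), (7, 49), (8, 59), (9, 21), (10, 41), (13, 46), (14, 10), (15, 60), (19, 84)])
v20: WRITE a=54  (a history now [(3, 35), (4, 25), (5, 24), (11, 40), (12, 30), (16, 1), (17, 31), (18, 67), (20, 54)])
v21: WRITE a=17  (a history now [(3, 35), (4, 25), (5, 24), (11, 40), (12, 30), (16, 1), (17, 31), (18, 67), (20, 54), (21, 17)])
v22: WRITE a=14  (a history now [(3, 35), (4, 25), (5, 24), (11, 40), (12, 30), (16, 1), (17, 31), (18, 67), (20, 54), (21, 17), (22, 14)])
v23: WRITE a=65  (a history now [(3, 35), (4, 25), (5, 24), (11, 40), (12, 30), (16, 1), (17, 31), (18, 67), (20, 54), (21, 17), (22, 14), (23, 65)])
v24: WRITE b=61  (b history now [(1, 13), (2, 73), (6, 9), (7, 49), (8, 59), (9, 21), (10, 41), (13, 46), (14, 10), (15, 60), (19, 84), (24, 61)])
READ a @v19: history=[(3, 35), (4, 25), (5, 24), (11, 40), (12, 30), (16, 1), (17, 31), (18, 67), (20, 54), (21, 17), (22, 14), (23, 65)] -> pick v18 -> 67
v25: WRITE a=62  (a history now [(3, 35), (4, 25), (5, 24), (11, 40), (12, 30), (16, 1), (17, 31), (18, 67), (20, 54), (21, 17), (22, 14), (23, 65), (25, 62)])
v26: WRITE b=53  (b history now [(1, 13), (2, 73), (6, 9), (7, 49), (8, 59), (9, 21), (10, 41), (13, 46), (14, 10), (15, 60), (19, 84), (24, 61), (26, 53)])
v27: WRITE b=15  (b history now [(1, 13), (2, 73), (6, 9), (7, 49), (8, 59), (9, 21), (10, 41), (13, 46), (14, 10), (15, 60), (19, 84), (24, 61), (26, 53), (27, 15)])
Read results in order: ['NONE', '13', 'NONE', '35', '59', '73', '24', '25', '24', '24', '67']
NONE count = 2

Answer: 2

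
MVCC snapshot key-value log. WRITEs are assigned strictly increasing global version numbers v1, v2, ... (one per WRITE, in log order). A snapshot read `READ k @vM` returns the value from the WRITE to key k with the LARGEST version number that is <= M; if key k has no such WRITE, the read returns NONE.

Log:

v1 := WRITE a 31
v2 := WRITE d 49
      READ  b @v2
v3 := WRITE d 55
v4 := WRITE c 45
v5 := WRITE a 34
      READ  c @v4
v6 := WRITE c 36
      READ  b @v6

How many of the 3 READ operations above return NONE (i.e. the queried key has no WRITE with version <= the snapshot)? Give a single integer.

Answer: 2

Derivation:
v1: WRITE a=31  (a history now [(1, 31)])
v2: WRITE d=49  (d history now [(2, 49)])
READ b @v2: history=[] -> no version <= 2 -> NONE
v3: WRITE d=55  (d history now [(2, 49), (3, 55)])
v4: WRITE c=45  (c history now [(4, 45)])
v5: WRITE a=34  (a history now [(1, 31), (5, 34)])
READ c @v4: history=[(4, 45)] -> pick v4 -> 45
v6: WRITE c=36  (c history now [(4, 45), (6, 36)])
READ b @v6: history=[] -> no version <= 6 -> NONE
Read results in order: ['NONE', '45', 'NONE']
NONE count = 2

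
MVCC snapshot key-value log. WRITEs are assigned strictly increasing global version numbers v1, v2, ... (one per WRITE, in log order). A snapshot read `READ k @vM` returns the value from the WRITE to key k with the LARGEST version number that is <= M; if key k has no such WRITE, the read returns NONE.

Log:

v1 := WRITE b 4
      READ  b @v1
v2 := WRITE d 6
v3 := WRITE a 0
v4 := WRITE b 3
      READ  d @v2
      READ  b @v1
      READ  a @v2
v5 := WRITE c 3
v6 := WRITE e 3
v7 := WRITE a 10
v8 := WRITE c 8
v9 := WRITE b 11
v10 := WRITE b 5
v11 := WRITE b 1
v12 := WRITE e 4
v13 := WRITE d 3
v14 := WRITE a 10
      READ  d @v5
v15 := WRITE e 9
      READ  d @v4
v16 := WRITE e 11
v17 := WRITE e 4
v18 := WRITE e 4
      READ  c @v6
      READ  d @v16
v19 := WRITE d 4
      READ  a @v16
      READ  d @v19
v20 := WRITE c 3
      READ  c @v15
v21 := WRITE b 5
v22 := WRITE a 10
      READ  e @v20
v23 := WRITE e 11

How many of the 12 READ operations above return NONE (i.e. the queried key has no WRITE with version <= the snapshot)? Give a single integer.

v1: WRITE b=4  (b history now [(1, 4)])
READ b @v1: history=[(1, 4)] -> pick v1 -> 4
v2: WRITE d=6  (d history now [(2, 6)])
v3: WRITE a=0  (a history now [(3, 0)])
v4: WRITE b=3  (b history now [(1, 4), (4, 3)])
READ d @v2: history=[(2, 6)] -> pick v2 -> 6
READ b @v1: history=[(1, 4), (4, 3)] -> pick v1 -> 4
READ a @v2: history=[(3, 0)] -> no version <= 2 -> NONE
v5: WRITE c=3  (c history now [(5, 3)])
v6: WRITE e=3  (e history now [(6, 3)])
v7: WRITE a=10  (a history now [(3, 0), (7, 10)])
v8: WRITE c=8  (c history now [(5, 3), (8, 8)])
v9: WRITE b=11  (b history now [(1, 4), (4, 3), (9, 11)])
v10: WRITE b=5  (b history now [(1, 4), (4, 3), (9, 11), (10, 5)])
v11: WRITE b=1  (b history now [(1, 4), (4, 3), (9, 11), (10, 5), (11, 1)])
v12: WRITE e=4  (e history now [(6, 3), (12, 4)])
v13: WRITE d=3  (d history now [(2, 6), (13, 3)])
v14: WRITE a=10  (a history now [(3, 0), (7, 10), (14, 10)])
READ d @v5: history=[(2, 6), (13, 3)] -> pick v2 -> 6
v15: WRITE e=9  (e history now [(6, 3), (12, 4), (15, 9)])
READ d @v4: history=[(2, 6), (13, 3)] -> pick v2 -> 6
v16: WRITE e=11  (e history now [(6, 3), (12, 4), (15, 9), (16, 11)])
v17: WRITE e=4  (e history now [(6, 3), (12, 4), (15, 9), (16, 11), (17, 4)])
v18: WRITE e=4  (e history now [(6, 3), (12, 4), (15, 9), (16, 11), (17, 4), (18, 4)])
READ c @v6: history=[(5, 3), (8, 8)] -> pick v5 -> 3
READ d @v16: history=[(2, 6), (13, 3)] -> pick v13 -> 3
v19: WRITE d=4  (d history now [(2, 6), (13, 3), (19, 4)])
READ a @v16: history=[(3, 0), (7, 10), (14, 10)] -> pick v14 -> 10
READ d @v19: history=[(2, 6), (13, 3), (19, 4)] -> pick v19 -> 4
v20: WRITE c=3  (c history now [(5, 3), (8, 8), (20, 3)])
READ c @v15: history=[(5, 3), (8, 8), (20, 3)] -> pick v8 -> 8
v21: WRITE b=5  (b history now [(1, 4), (4, 3), (9, 11), (10, 5), (11, 1), (21, 5)])
v22: WRITE a=10  (a history now [(3, 0), (7, 10), (14, 10), (22, 10)])
READ e @v20: history=[(6, 3), (12, 4), (15, 9), (16, 11), (17, 4), (18, 4)] -> pick v18 -> 4
v23: WRITE e=11  (e history now [(6, 3), (12, 4), (15, 9), (16, 11), (17, 4), (18, 4), (23, 11)])
Read results in order: ['4', '6', '4', 'NONE', '6', '6', '3', '3', '10', '4', '8', '4']
NONE count = 1

Answer: 1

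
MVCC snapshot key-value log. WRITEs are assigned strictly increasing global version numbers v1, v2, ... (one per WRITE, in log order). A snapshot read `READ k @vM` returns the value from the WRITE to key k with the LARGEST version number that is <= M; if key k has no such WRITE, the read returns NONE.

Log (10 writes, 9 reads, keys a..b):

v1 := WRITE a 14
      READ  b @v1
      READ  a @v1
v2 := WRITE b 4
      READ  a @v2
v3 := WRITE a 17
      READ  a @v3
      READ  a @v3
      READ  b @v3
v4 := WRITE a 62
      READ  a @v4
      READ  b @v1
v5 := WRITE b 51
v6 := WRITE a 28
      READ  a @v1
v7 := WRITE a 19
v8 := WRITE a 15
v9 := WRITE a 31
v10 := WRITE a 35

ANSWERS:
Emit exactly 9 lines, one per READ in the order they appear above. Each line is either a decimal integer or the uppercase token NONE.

Answer: NONE
14
14
17
17
4
62
NONE
14

Derivation:
v1: WRITE a=14  (a history now [(1, 14)])
READ b @v1: history=[] -> no version <= 1 -> NONE
READ a @v1: history=[(1, 14)] -> pick v1 -> 14
v2: WRITE b=4  (b history now [(2, 4)])
READ a @v2: history=[(1, 14)] -> pick v1 -> 14
v3: WRITE a=17  (a history now [(1, 14), (3, 17)])
READ a @v3: history=[(1, 14), (3, 17)] -> pick v3 -> 17
READ a @v3: history=[(1, 14), (3, 17)] -> pick v3 -> 17
READ b @v3: history=[(2, 4)] -> pick v2 -> 4
v4: WRITE a=62  (a history now [(1, 14), (3, 17), (4, 62)])
READ a @v4: history=[(1, 14), (3, 17), (4, 62)] -> pick v4 -> 62
READ b @v1: history=[(2, 4)] -> no version <= 1 -> NONE
v5: WRITE b=51  (b history now [(2, 4), (5, 51)])
v6: WRITE a=28  (a history now [(1, 14), (3, 17), (4, 62), (6, 28)])
READ a @v1: history=[(1, 14), (3, 17), (4, 62), (6, 28)] -> pick v1 -> 14
v7: WRITE a=19  (a history now [(1, 14), (3, 17), (4, 62), (6, 28), (7, 19)])
v8: WRITE a=15  (a history now [(1, 14), (3, 17), (4, 62), (6, 28), (7, 19), (8, 15)])
v9: WRITE a=31  (a history now [(1, 14), (3, 17), (4, 62), (6, 28), (7, 19), (8, 15), (9, 31)])
v10: WRITE a=35  (a history now [(1, 14), (3, 17), (4, 62), (6, 28), (7, 19), (8, 15), (9, 31), (10, 35)])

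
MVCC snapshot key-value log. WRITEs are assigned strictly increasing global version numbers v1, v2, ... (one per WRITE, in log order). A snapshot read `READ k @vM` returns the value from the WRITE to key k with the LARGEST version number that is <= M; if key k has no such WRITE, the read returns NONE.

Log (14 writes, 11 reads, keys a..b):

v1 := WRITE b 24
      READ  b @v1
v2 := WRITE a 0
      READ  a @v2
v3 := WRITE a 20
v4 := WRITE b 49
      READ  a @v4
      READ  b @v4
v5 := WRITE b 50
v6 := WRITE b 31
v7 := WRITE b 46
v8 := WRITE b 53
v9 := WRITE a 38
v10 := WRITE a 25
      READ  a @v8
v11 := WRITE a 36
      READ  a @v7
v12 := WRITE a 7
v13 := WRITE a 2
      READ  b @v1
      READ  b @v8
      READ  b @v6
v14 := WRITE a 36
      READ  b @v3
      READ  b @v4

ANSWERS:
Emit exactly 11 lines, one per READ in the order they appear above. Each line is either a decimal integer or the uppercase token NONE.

Answer: 24
0
20
49
20
20
24
53
31
24
49

Derivation:
v1: WRITE b=24  (b history now [(1, 24)])
READ b @v1: history=[(1, 24)] -> pick v1 -> 24
v2: WRITE a=0  (a history now [(2, 0)])
READ a @v2: history=[(2, 0)] -> pick v2 -> 0
v3: WRITE a=20  (a history now [(2, 0), (3, 20)])
v4: WRITE b=49  (b history now [(1, 24), (4, 49)])
READ a @v4: history=[(2, 0), (3, 20)] -> pick v3 -> 20
READ b @v4: history=[(1, 24), (4, 49)] -> pick v4 -> 49
v5: WRITE b=50  (b history now [(1, 24), (4, 49), (5, 50)])
v6: WRITE b=31  (b history now [(1, 24), (4, 49), (5, 50), (6, 31)])
v7: WRITE b=46  (b history now [(1, 24), (4, 49), (5, 50), (6, 31), (7, 46)])
v8: WRITE b=53  (b history now [(1, 24), (4, 49), (5, 50), (6, 31), (7, 46), (8, 53)])
v9: WRITE a=38  (a history now [(2, 0), (3, 20), (9, 38)])
v10: WRITE a=25  (a history now [(2, 0), (3, 20), (9, 38), (10, 25)])
READ a @v8: history=[(2, 0), (3, 20), (9, 38), (10, 25)] -> pick v3 -> 20
v11: WRITE a=36  (a history now [(2, 0), (3, 20), (9, 38), (10, 25), (11, 36)])
READ a @v7: history=[(2, 0), (3, 20), (9, 38), (10, 25), (11, 36)] -> pick v3 -> 20
v12: WRITE a=7  (a history now [(2, 0), (3, 20), (9, 38), (10, 25), (11, 36), (12, 7)])
v13: WRITE a=2  (a history now [(2, 0), (3, 20), (9, 38), (10, 25), (11, 36), (12, 7), (13, 2)])
READ b @v1: history=[(1, 24), (4, 49), (5, 50), (6, 31), (7, 46), (8, 53)] -> pick v1 -> 24
READ b @v8: history=[(1, 24), (4, 49), (5, 50), (6, 31), (7, 46), (8, 53)] -> pick v8 -> 53
READ b @v6: history=[(1, 24), (4, 49), (5, 50), (6, 31), (7, 46), (8, 53)] -> pick v6 -> 31
v14: WRITE a=36  (a history now [(2, 0), (3, 20), (9, 38), (10, 25), (11, 36), (12, 7), (13, 2), (14, 36)])
READ b @v3: history=[(1, 24), (4, 49), (5, 50), (6, 31), (7, 46), (8, 53)] -> pick v1 -> 24
READ b @v4: history=[(1, 24), (4, 49), (5, 50), (6, 31), (7, 46), (8, 53)] -> pick v4 -> 49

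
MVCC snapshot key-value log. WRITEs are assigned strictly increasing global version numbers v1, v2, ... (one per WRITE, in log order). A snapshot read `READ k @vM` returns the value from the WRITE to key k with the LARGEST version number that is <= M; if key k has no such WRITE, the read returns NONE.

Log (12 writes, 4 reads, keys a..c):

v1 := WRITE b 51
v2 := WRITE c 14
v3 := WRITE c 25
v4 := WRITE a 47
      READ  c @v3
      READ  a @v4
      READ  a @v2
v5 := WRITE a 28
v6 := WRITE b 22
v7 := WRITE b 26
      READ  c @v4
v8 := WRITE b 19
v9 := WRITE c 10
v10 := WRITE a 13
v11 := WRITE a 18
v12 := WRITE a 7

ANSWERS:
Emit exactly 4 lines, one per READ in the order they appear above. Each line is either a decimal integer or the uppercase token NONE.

Answer: 25
47
NONE
25

Derivation:
v1: WRITE b=51  (b history now [(1, 51)])
v2: WRITE c=14  (c history now [(2, 14)])
v3: WRITE c=25  (c history now [(2, 14), (3, 25)])
v4: WRITE a=47  (a history now [(4, 47)])
READ c @v3: history=[(2, 14), (3, 25)] -> pick v3 -> 25
READ a @v4: history=[(4, 47)] -> pick v4 -> 47
READ a @v2: history=[(4, 47)] -> no version <= 2 -> NONE
v5: WRITE a=28  (a history now [(4, 47), (5, 28)])
v6: WRITE b=22  (b history now [(1, 51), (6, 22)])
v7: WRITE b=26  (b history now [(1, 51), (6, 22), (7, 26)])
READ c @v4: history=[(2, 14), (3, 25)] -> pick v3 -> 25
v8: WRITE b=19  (b history now [(1, 51), (6, 22), (7, 26), (8, 19)])
v9: WRITE c=10  (c history now [(2, 14), (3, 25), (9, 10)])
v10: WRITE a=13  (a history now [(4, 47), (5, 28), (10, 13)])
v11: WRITE a=18  (a history now [(4, 47), (5, 28), (10, 13), (11, 18)])
v12: WRITE a=7  (a history now [(4, 47), (5, 28), (10, 13), (11, 18), (12, 7)])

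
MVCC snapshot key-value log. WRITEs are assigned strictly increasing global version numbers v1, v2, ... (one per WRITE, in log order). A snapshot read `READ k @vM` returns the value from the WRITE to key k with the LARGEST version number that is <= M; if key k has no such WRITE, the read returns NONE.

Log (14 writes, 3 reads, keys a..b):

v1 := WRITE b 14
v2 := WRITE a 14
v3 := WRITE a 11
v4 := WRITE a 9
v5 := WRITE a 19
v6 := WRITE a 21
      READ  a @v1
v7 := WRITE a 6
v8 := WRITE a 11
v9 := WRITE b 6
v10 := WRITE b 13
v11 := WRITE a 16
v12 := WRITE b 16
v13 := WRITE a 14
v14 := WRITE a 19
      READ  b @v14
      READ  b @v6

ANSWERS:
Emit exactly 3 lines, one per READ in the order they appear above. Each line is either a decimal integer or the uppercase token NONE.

v1: WRITE b=14  (b history now [(1, 14)])
v2: WRITE a=14  (a history now [(2, 14)])
v3: WRITE a=11  (a history now [(2, 14), (3, 11)])
v4: WRITE a=9  (a history now [(2, 14), (3, 11), (4, 9)])
v5: WRITE a=19  (a history now [(2, 14), (3, 11), (4, 9), (5, 19)])
v6: WRITE a=21  (a history now [(2, 14), (3, 11), (4, 9), (5, 19), (6, 21)])
READ a @v1: history=[(2, 14), (3, 11), (4, 9), (5, 19), (6, 21)] -> no version <= 1 -> NONE
v7: WRITE a=6  (a history now [(2, 14), (3, 11), (4, 9), (5, 19), (6, 21), (7, 6)])
v8: WRITE a=11  (a history now [(2, 14), (3, 11), (4, 9), (5, 19), (6, 21), (7, 6), (8, 11)])
v9: WRITE b=6  (b history now [(1, 14), (9, 6)])
v10: WRITE b=13  (b history now [(1, 14), (9, 6), (10, 13)])
v11: WRITE a=16  (a history now [(2, 14), (3, 11), (4, 9), (5, 19), (6, 21), (7, 6), (8, 11), (11, 16)])
v12: WRITE b=16  (b history now [(1, 14), (9, 6), (10, 13), (12, 16)])
v13: WRITE a=14  (a history now [(2, 14), (3, 11), (4, 9), (5, 19), (6, 21), (7, 6), (8, 11), (11, 16), (13, 14)])
v14: WRITE a=19  (a history now [(2, 14), (3, 11), (4, 9), (5, 19), (6, 21), (7, 6), (8, 11), (11, 16), (13, 14), (14, 19)])
READ b @v14: history=[(1, 14), (9, 6), (10, 13), (12, 16)] -> pick v12 -> 16
READ b @v6: history=[(1, 14), (9, 6), (10, 13), (12, 16)] -> pick v1 -> 14

Answer: NONE
16
14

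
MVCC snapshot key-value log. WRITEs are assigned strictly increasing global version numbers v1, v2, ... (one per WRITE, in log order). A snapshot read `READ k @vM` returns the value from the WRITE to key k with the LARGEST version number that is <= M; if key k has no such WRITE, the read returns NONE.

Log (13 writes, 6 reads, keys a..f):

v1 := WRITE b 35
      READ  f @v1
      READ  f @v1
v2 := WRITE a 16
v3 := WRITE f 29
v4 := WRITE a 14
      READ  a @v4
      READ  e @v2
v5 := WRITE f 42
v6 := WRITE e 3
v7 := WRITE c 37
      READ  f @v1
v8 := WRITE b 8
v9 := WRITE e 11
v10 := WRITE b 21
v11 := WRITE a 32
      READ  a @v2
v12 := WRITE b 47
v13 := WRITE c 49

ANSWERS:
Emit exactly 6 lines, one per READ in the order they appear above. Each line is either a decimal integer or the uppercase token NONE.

Answer: NONE
NONE
14
NONE
NONE
16

Derivation:
v1: WRITE b=35  (b history now [(1, 35)])
READ f @v1: history=[] -> no version <= 1 -> NONE
READ f @v1: history=[] -> no version <= 1 -> NONE
v2: WRITE a=16  (a history now [(2, 16)])
v3: WRITE f=29  (f history now [(3, 29)])
v4: WRITE a=14  (a history now [(2, 16), (4, 14)])
READ a @v4: history=[(2, 16), (4, 14)] -> pick v4 -> 14
READ e @v2: history=[] -> no version <= 2 -> NONE
v5: WRITE f=42  (f history now [(3, 29), (5, 42)])
v6: WRITE e=3  (e history now [(6, 3)])
v7: WRITE c=37  (c history now [(7, 37)])
READ f @v1: history=[(3, 29), (5, 42)] -> no version <= 1 -> NONE
v8: WRITE b=8  (b history now [(1, 35), (8, 8)])
v9: WRITE e=11  (e history now [(6, 3), (9, 11)])
v10: WRITE b=21  (b history now [(1, 35), (8, 8), (10, 21)])
v11: WRITE a=32  (a history now [(2, 16), (4, 14), (11, 32)])
READ a @v2: history=[(2, 16), (4, 14), (11, 32)] -> pick v2 -> 16
v12: WRITE b=47  (b history now [(1, 35), (8, 8), (10, 21), (12, 47)])
v13: WRITE c=49  (c history now [(7, 37), (13, 49)])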